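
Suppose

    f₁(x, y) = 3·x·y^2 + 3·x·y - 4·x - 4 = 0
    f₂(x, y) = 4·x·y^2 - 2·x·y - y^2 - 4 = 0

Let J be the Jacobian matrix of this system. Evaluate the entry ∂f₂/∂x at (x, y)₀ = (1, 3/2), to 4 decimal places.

6.0000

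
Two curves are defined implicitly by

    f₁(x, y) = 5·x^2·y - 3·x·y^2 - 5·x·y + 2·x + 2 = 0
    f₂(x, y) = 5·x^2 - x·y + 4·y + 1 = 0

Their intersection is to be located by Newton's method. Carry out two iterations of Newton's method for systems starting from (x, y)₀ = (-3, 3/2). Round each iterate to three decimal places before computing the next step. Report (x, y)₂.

At (-3, 3/2): F = (106.250, 56.500).
Jacobian J = [[10·x·y - 3·y^2 - 5·y + 2, 5·x^2 - 6·x·y - 5·x], [10·x - y, -x + 4]].
At the point, J = [[-57.250, 87.000], [-31.500, 7.000]] (det J = 2339.750).
Solving J·Δ = −F gives Δ = (1.783, -0.048).
Then the next iterate is (x, y)₁ = (-1.217, 1.452).
Round to (-1.217, 1.452) and repeat: F = (26.85154, 15.98053), J = [[-29.25575, 24.09295], [-13.622, 5.217]].
Δ = (1.395, 0.580), so (x, y)₂ = (0.178, 2.032).

(0.178, 2.032)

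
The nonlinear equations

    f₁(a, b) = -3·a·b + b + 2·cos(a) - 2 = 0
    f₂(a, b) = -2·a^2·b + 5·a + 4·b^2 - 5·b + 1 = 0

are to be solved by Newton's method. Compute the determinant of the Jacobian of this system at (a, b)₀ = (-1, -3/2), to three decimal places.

J = [[-3·b - 2·sin(a), -3·a + 1], [-4·a·b + 5, -2·a^2 + 8·b - 5]].
At the point, J = [[6.18294, 4.000], [-1.000, -19.000]].
det J = -113.476.

-113.476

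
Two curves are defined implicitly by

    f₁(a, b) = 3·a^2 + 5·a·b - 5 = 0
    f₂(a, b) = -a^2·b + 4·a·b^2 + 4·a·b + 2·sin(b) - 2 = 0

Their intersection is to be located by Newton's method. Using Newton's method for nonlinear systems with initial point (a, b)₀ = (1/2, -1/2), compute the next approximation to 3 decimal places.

At (1/2, -1/2): F = (-5.500, -3.33385).
Jacobian J = [[6·a + 5·b, 5·a], [-2·a·b + 4·b^2 + 4·b, -a^2 + 8·a·b + 4·a + 2·cos(b)]].
At the point, J = [[0.500, 2.500], [-0.500, 1.50517]] (det J = 2.00258).
Solving J·Δ = −F gives Δ = (-0.028, 2.206).
Then the next iterate is (a, b)₁ = (0.472, 1.706).

(0.472, 1.706)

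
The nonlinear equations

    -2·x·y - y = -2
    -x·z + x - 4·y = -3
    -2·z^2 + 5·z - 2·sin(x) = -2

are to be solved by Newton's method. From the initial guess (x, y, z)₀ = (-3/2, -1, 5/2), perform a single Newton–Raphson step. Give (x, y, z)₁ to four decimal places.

At (-3/2, -1, 5/2): F = (0.0000, 9.2500, 3.994990).
Jacobian J = [[-2·y, -2·x - 1, 0], [-z + 1, -4, -x], [-2·cos(x), 0, -4·z + 5]].
At the point, J = [[2.0000, 2.0000, 0.0000], [-1.5000, -4.0000, 1.5000], [-0.141474, 0.0000, -5.0000]] (det J = 24.575577).
Solving J·Δ = −F gives Δ = (-4.2516, 4.2516, 0.9193).
Then the next iterate is (x, y, z)₁ = (-5.7516, 3.2516, 3.4193).

(-5.7516, 3.2516, 3.4193)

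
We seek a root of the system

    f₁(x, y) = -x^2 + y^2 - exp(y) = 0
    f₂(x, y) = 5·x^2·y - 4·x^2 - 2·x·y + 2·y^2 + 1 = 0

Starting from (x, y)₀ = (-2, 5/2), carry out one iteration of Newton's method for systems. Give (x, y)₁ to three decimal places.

(-1.478, 1.408)

At (-2, 5/2): F = (-9.93249, 57.500).
Jacobian J = [[-2·x, 2·y - exp(y)], [10·x·y - 8·x - 2·y, 5·x^2 - 2·x + 4·y]].
At the point, J = [[4.000, -7.18249], [-39.000, 34.000]] (det J = -144.11726).
Solving J·Δ = −F gives Δ = (0.522, -1.092).
Then the next iterate is (x, y)₁ = (-1.478, 1.408).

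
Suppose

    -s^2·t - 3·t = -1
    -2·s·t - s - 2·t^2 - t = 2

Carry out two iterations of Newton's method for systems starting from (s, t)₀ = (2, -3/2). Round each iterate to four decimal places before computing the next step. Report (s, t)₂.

At (2, -3/2): F = (11.5000, -1.0000).
Jacobian J = [[-2·s·t, -s^2 - 3], [-2·t - 1, -2·s - 4·t - 1]].
At the point, J = [[6.0000, -7.0000], [2.0000, 1.0000]] (det J = 20.0000).
Solving J·Δ = −F gives Δ = (-0.2250, 1.4500).
Then the next iterate is (s, t)₁ = (1.7750, -0.0500).
Round to (1.7750, -0.0500) and repeat: F = (1.307531, -3.5525), J = [[0.1775, -6.150625], [-0.9000, -4.3500]].
Δ = (-4.3658, 0.0866), so (s, t)₂ = (-2.5908, 0.0366).

(-2.5908, 0.0366)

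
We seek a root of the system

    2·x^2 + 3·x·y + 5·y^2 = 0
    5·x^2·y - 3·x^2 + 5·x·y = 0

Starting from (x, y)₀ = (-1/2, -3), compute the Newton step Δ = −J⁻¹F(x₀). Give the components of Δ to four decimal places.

At (-1/2, -3): F = (50.0000, 3.0000).
Jacobian J = [[4·x + 3·y, 3·x + 10·y], [10·x·y - 6·x + 5·y, 5·x^2 + 5·x]].
At the point, J = [[-11.0000, -31.5000], [3.0000, -1.2500]] (det J = 108.2500).
Solving J·Δ = −F gives Δ = (-0.2956, 1.6905).

(-0.2956, 1.6905)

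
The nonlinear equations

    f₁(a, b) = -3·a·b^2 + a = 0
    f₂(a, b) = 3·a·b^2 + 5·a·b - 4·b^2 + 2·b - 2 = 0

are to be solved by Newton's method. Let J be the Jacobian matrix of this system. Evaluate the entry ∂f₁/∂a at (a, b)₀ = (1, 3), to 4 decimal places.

∂f₁/∂a = -3·b^2 + 1.
At (1, 3) this is -26.0000.

-26.0000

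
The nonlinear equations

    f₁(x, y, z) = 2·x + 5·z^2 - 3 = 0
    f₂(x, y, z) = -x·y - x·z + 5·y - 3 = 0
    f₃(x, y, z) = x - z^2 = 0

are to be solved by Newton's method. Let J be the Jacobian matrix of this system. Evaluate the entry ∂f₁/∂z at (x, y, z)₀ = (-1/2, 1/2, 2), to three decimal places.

20.000

∂f₁/∂z = 10·z.
At (-1/2, 1/2, 2) this is 20.000.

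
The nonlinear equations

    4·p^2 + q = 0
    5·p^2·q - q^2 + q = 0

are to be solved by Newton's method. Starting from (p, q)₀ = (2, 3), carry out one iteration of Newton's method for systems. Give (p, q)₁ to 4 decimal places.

(0.7167, 4.5333)

At (2, 3): F = (19.0000, 54.0000).
Jacobian J = [[8·p, 1], [10·p·q, 5·p^2 - 2·q + 1]].
At the point, J = [[16.0000, 1.0000], [60.0000, 15.0000]] (det J = 180.0000).
Solving J·Δ = −F gives Δ = (-1.2833, 1.5333).
Then the next iterate is (p, q)₁ = (0.7167, 4.5333).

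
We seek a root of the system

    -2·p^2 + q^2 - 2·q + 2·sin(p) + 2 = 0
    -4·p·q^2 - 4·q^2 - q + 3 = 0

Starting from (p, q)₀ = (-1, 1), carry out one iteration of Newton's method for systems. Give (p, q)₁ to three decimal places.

(-0.472, 0.888)

At (-1, 1): F = (-2.68294, 2.000).
Jacobian J = [[-4·p + 2·cos(p), 2·q - 2], [-4·q^2, -8·p·q - 8·q - 1]].
At the point, J = [[5.08060, 0.000], [-4.000, -1.000]] (det J = -5.08060).
Solving J·Δ = −F gives Δ = (0.528, -0.112).
Then the next iterate is (p, q)₁ = (-0.472, 0.888).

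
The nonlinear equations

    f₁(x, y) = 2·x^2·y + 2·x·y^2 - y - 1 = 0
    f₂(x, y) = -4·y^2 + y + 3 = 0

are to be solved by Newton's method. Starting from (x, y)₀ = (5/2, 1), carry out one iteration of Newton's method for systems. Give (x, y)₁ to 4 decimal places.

At (5/2, 1): F = (15.5000, 0.0000).
Jacobian J = [[4·x·y + 2·y^2, 2·x^2 + 4·x·y - 1], [0, -8·y + 1]].
At the point, J = [[12.0000, 21.5000], [0.0000, -7.0000]] (det J = -84.0000).
Solving J·Δ = −F gives Δ = (-1.2917, 0.0000).
Then the next iterate is (x, y)₁ = (1.2083, 1.0000).

(1.2083, 1.0000)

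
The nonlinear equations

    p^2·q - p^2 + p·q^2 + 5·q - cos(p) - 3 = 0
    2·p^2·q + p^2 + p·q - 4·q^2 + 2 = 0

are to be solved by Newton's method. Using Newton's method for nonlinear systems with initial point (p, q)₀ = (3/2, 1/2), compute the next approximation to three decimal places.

(0.501, 0.622)

At (3/2, 1/2): F = (-1.32074, 6.250).
Jacobian J = [[2·p·q - 2·p + q^2 + sin(p), p^2 + 2·p·q + 5], [4·p·q + 2·p + q, 2·p^2 + p - 8·q]].
At the point, J = [[-0.25251, 8.750], [6.500, 2.000]] (det J = -57.38001).
Solving J·Δ = −F gives Δ = (-0.999, 0.122).
Then the next iterate is (p, q)₁ = (0.501, 0.622).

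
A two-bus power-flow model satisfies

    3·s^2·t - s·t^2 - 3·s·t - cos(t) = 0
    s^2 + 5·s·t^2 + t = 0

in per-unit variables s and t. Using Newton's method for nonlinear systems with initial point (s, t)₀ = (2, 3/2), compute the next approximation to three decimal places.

(1.672, 0.758)

At (2, 3/2): F = (4.42926, 28.000).
Jacobian J = [[6·s·t - t^2 - 3·t, 3·s^2 - 2·s·t - 3·s + sin(t)], [2·s + 5·t^2, 10·s·t + 1]].
At the point, J = [[11.250, 0.99749], [15.250, 31.000]] (det J = 333.53820).
Solving J·Δ = −F gives Δ = (-0.328, -0.742).
Then the next iterate is (s, t)₁ = (1.672, 0.758).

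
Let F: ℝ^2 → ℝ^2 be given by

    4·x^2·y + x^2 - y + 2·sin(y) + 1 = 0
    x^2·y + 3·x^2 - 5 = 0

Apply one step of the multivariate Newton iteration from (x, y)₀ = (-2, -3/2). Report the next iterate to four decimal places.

(-1.4549, -0.9324)

At (-2, -3/2): F = (-19.494990, 1.0000).
Jacobian J = [[8·x·y + 2·x, 4·x^2 + 2·cos(y) - 1], [2·x·y + 6·x, x^2]].
At the point, J = [[20.0000, 15.141474], [-6.0000, 4.0000]] (det J = 170.848846).
Solving J·Δ = −F gives Δ = (0.5451, 0.5676).
Then the next iterate is (x, y)₁ = (-1.4549, -0.9324).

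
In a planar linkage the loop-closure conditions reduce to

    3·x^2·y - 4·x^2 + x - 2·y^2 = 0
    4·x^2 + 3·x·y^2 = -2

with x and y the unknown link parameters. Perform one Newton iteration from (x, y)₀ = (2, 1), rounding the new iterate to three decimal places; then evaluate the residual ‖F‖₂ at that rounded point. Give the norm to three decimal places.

6.616

At (2, 1): F = (-4.000, 24.000).
Jacobian J = [[6·x·y - 8·x + 1, 3·x^2 - 4·y], [8·x + 3·y^2, 6·x·y]].
At the point, J = [[-3.000, 8.000], [19.000, 12.000]] (det J = -188.000).
Solving J·Δ = −F gives Δ = (-1.277, 0.021).
Then the next iterate is (x, y)₁ = (0.723, 1.021).
Re-evaluating at (0.723, 1.021): F = (-1.85168, 6.35197), so ‖F‖₂ = 6.616.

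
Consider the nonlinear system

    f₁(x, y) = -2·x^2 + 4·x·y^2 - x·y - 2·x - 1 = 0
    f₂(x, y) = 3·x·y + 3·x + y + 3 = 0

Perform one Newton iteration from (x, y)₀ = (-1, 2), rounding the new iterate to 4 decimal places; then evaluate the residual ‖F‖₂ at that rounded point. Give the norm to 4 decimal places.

At (-1, 2): F = (-15.0000, -4.0000).
Jacobian J = [[-4·x + 4·y^2 - y - 2, 8·x·y - x], [3·y + 3, 3·x + 1]].
At the point, J = [[16.0000, -15.0000], [9.0000, -2.0000]] (det J = 103.0000).
Solving J·Δ = −F gives Δ = (0.2913, -0.6893).
Then the next iterate is (x, y)₁ = (-0.7087, 1.3107).
Re-evaluating at (-0.7087, 1.3107): F = (-4.528219, -0.602079), so ‖F‖₂ = 4.5681.

4.5681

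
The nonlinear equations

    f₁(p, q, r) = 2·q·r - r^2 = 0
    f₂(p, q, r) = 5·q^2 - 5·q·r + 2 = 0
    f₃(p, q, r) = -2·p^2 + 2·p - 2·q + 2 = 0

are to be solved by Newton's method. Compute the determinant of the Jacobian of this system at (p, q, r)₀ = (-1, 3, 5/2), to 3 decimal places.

J = [[0, 2·r, 2·q - 2·r], [0, 10·q - 5·r, -5·q], [-4·p + 2, -2, 0]].
At the point, J = [[0.000, 5.000, 1.000], [0.000, 17.500, -15.000], [6.000, -2.000, 0.000]].
det J = -555.000.

-555.000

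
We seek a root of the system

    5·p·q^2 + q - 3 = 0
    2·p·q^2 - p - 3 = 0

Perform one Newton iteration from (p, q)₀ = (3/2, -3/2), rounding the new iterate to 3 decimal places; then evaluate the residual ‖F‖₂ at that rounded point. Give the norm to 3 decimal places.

At (3/2, -3/2): F = (12.375, 2.250).
Jacobian J = [[5·q^2, 10·p·q + 1], [2·q^2 - 1, 4·p·q]].
At the point, J = [[11.250, -21.500], [3.500, -9.000]] (det J = -26.000).
Solving J·Δ = −F gives Δ = (-2.423, -0.692).
Then the next iterate is (p, q)₁ = (-0.923, -2.192).
Re-evaluating at (-0.923, -2.192): F = (-27.36645, -10.94678), so ‖F‖₂ = 29.475.

29.475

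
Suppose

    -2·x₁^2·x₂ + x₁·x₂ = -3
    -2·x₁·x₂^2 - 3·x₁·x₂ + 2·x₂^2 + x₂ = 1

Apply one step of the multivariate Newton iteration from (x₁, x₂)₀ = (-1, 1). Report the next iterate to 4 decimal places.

At (-1, 1): F = (0.0000, 7.0000).
Jacobian J = [[-4·x₁·x₂ + x₂, -2·x₁^2 + x₁], [-2·x₂^2 - 3·x₂, -4·x₁·x₂ - 3·x₁ + 4·x₂ + 1]].
At the point, J = [[5.0000, -3.0000], [-5.0000, 12.0000]] (det J = 45.0000).
Solving J·Δ = −F gives Δ = (-0.4667, -0.7778).
Then the next iterate is (x₁, x₂)₁ = (-1.4667, 0.2222).

(-1.4667, 0.2222)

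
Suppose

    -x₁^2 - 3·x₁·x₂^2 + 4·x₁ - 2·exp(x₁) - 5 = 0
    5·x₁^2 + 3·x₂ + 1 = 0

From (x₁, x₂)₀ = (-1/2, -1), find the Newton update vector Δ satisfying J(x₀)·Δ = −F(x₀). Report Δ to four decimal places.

(-1.8307, -2.8012)

At (-1/2, -1): F = (-6.963061, -0.7500).
Jacobian J = [[-2·x₁ - 3·x₂^2 - 2·exp(x₁) + 4, -6·x₁·x₂], [10·x₁, 3]].
At the point, J = [[0.786939, -3.0000], [-5.0000, 3.0000]] (det J = -12.639184).
Solving J·Δ = −F gives Δ = (-1.8307, -2.8012).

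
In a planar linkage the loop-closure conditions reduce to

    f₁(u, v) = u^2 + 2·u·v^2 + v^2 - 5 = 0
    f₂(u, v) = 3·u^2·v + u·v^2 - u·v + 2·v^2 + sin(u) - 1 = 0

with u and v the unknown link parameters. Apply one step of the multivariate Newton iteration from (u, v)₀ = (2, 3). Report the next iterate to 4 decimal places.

At (2, 3): F = (44.0000, 65.909297).
Jacobian J = [[2·u + 2·v^2, 4·u·v + 2·v], [6·u·v + v^2 - v + cos(u), 3·u^2 + 2·u·v - u + 4·v]].
At the point, J = [[22.0000, 30.0000], [41.583853, 34.0000]] (det J = -499.515595).
Solving J·Δ = −F gives Δ = (-0.9635, -0.7601).
Then the next iterate is (u, v)₁ = (1.0365, 2.2399).

(1.0365, 2.2399)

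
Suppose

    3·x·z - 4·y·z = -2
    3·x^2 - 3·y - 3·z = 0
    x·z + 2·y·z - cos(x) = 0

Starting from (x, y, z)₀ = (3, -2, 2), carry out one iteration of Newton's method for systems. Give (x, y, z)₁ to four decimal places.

At (3, -2, 2): F = (36.0000, 27.0000, -1.010008).
Jacobian J = [[3·z, -4·z, 3·x - 4·y], [6·x, -3, -3], [z + sin(x), 2·z, x + 2·y]].
At the point, J = [[6.0000, -8.0000, 17.0000], [18.0000, -3.0000, -3.0000], [2.141120, 4.0000, -1.0000]] (det J = 1330.584001).
Solving J·Δ = −F gives Δ = (-1.5664, 0.7931, -1.1916).
Then the next iterate is (x, y, z)₁ = (1.4336, -1.2069, 0.8084).

(1.4336, -1.2069, 0.8084)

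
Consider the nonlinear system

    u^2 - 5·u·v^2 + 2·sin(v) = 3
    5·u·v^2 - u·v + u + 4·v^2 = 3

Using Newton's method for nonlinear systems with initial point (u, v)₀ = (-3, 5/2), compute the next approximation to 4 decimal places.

At (-3, 5/2): F = (100.946944, -67.2500).
Jacobian J = [[2·u - 5·v^2, -10·u·v + 2·cos(v)], [5·v^2 - v + 1, 10·u·v - u + 8·v]].
At the point, J = [[-37.2500, 73.397713], [29.7500, -52.0000]] (det J = -246.581955).
Solving J·Δ = −F gives Δ = (-1.2703, -2.0201).
Then the next iterate is (u, v)₁ = (-4.2703, 0.4799).

(-4.2703, 0.4799)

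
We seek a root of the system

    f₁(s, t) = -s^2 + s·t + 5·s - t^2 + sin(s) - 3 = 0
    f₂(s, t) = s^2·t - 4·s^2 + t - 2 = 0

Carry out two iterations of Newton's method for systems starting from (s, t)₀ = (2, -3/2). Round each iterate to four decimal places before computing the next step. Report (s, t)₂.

(0.2344, -0.4870)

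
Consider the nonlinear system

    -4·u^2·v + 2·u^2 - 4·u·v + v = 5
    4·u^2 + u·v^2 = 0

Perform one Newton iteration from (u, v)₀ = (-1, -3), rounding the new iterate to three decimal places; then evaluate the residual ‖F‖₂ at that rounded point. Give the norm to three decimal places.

1.078

At (-1, -3): F = (-6.000, -5.000).
Jacobian J = [[-8·u·v + 4·u - 4·v, -4·u^2 - 4·u + 1], [8·u + v^2, 2·u·v]].
At the point, J = [[-16.000, 1.000], [1.000, 6.000]] (det J = -97.000).
Solving J·Δ = −F gives Δ = (-0.320, 0.887).
Then the next iterate is (u, v)₁ = (-1.320, -2.113).
Re-evaluating at (-1.320, -2.113): F = (-0.05808, 1.07610), so ‖F‖₂ = 1.078.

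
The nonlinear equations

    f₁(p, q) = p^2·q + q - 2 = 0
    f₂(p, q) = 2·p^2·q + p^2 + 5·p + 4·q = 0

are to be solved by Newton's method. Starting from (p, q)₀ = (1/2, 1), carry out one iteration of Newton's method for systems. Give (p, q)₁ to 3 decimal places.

(-1.761, 3.409)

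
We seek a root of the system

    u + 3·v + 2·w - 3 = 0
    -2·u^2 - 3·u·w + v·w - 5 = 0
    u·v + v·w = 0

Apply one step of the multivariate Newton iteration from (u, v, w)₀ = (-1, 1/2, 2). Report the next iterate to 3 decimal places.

At (-1, 1/2, 2): F = (1.500, 0.000, 0.500).
Jacobian J = [[1, 3, 2], [-4·u - 3·w, w, -3·u + v], [v, u + w, v]].
At the point, J = [[1.000, 3.000, 2.000], [-2.000, 2.000, 3.500], [0.500, 1.000, 0.500]] (det J = -0.250).
Solving J·Δ = −F gives Δ = (-2.000, 1.500, -2.000).
Then the next iterate is (u, v, w)₁ = (-3.000, 2.000, 0.000).

(-3.000, 2.000, 0.000)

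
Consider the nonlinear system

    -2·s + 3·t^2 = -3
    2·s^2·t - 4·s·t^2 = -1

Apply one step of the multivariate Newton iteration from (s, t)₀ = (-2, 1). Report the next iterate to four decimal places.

(-7.7500, -2.5833)

At (-2, 1): F = (10.0000, 17.0000).
Jacobian J = [[-2, 6·t], [4·s·t - 4·t^2, 2·s^2 - 8·s·t]].
At the point, J = [[-2.0000, 6.0000], [-12.0000, 24.0000]] (det J = 24.0000).
Solving J·Δ = −F gives Δ = (-5.7500, -3.5833).
Then the next iterate is (s, t)₁ = (-7.7500, -2.5833).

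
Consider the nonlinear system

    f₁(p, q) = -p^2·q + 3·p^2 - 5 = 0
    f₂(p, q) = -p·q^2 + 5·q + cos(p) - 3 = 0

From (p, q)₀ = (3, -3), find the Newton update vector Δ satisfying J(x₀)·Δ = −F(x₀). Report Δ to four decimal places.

(-0.9562, 1.6195)

At (3, -3): F = (49.0000, -45.989992).
Jacobian J = [[-2·p·q + 6·p, -p^2], [-q^2 - sin(p), -2·p·q + 5]].
At the point, J = [[36.0000, -9.0000], [-9.141120, 23.0000]] (det J = 745.729920).
Solving J·Δ = −F gives Δ = (-0.9562, 1.6195).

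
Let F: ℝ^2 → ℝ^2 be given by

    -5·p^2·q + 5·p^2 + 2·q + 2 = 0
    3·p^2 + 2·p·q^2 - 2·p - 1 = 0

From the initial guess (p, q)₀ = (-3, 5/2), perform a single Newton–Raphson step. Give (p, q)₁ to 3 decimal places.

(-2.056, 2.081)

At (-3, 5/2): F = (-60.500, -5.500).
Jacobian J = [[-10·p·q + 10·p, -5·p^2 + 2], [6·p + 2·q^2 - 2, 4·p·q]].
At the point, J = [[45.000, -43.000], [-7.500, -30.000]] (det J = -1672.500).
Solving J·Δ = −F gives Δ = (0.944, -0.419).
Then the next iterate is (p, q)₁ = (-2.056, 2.081).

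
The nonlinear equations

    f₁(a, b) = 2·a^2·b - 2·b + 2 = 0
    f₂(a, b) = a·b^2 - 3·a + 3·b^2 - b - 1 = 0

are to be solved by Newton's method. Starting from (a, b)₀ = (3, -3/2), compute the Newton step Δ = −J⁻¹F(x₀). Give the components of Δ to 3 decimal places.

(-0.955, 0.301)

At (3, -3/2): F = (-22.000, 5.000).
Jacobian J = [[4·a·b, 2·a^2 - 2], [b^2 - 3, 2·a·b + 6·b - 1]].
At the point, J = [[-18.000, 16.000], [-0.750, -19.000]] (det J = 354.000).
Solving J·Δ = −F gives Δ = (-0.955, 0.301).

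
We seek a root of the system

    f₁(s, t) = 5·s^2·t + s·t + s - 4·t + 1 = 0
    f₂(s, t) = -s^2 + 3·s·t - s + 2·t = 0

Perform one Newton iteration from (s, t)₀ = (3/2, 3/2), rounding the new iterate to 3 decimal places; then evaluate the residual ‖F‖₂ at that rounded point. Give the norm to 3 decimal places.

4.814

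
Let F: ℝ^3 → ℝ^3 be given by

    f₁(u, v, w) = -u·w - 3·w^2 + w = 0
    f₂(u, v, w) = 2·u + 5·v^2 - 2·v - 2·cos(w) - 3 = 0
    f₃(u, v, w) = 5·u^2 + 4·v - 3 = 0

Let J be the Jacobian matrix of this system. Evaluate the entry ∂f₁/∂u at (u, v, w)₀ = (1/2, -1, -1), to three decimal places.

1.000

∂f₁/∂u = -w.
At (1/2, -1, -1) this is 1.000.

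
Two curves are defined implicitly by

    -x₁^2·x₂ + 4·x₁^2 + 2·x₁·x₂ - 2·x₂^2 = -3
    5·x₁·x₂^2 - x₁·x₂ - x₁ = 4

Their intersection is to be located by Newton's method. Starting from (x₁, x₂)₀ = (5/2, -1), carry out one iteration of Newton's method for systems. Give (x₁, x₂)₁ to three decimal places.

At (5/2, -1): F = (27.250, 8.500).
Jacobian J = [[-2·x₁·x₂ + 8·x₁ + 2·x₂, -x₁^2 + 2·x₁ - 4·x₂], [5·x₂^2 - x₂ - 1, 10·x₁·x₂ - x₁]].
At the point, J = [[23.000, 2.750], [5.000, -27.500]] (det J = -646.250).
Solving J·Δ = −F gives Δ = (-1.196, 0.092).
Then the next iterate is (x₁, x₂)₁ = (1.304, -0.908).

(1.304, -0.908)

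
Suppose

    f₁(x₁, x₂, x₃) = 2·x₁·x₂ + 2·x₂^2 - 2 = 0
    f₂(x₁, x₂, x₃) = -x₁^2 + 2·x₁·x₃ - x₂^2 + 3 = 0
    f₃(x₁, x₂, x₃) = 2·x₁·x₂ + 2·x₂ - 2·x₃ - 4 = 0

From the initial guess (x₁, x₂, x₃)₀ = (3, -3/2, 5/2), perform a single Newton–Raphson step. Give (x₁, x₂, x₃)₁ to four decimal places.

At (3, -3/2, 5/2): F = (-6.5000, 6.7500, -21.0000).
Jacobian J = [[2·x₂, 2·x₁ + 4·x₂, 0], [-2·x₁ + 2·x₃, -2·x₂, 2·x₁], [2·x₂, 2·x₁ + 2, -2]].
At the point, J = [[-3.0000, 0.0000, 0.0000], [-1.0000, 3.0000, 6.0000], [-3.0000, 8.0000, -2.0000]] (det J = 162.0000).
Solving J·Δ = −F gives Δ = (-2.1667, 1.2809, -2.1265).
Then the next iterate is (x₁, x₂, x₃)₁ = (0.8333, -0.2191, 0.3735).

(0.8333, -0.2191, 0.3735)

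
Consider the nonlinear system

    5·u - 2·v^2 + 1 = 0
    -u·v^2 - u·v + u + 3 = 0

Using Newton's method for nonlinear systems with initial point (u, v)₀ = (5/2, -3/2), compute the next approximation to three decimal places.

(1.511, -2.176)

At (5/2, -3/2): F = (9.000, 3.625).
Jacobian J = [[5, -4·v], [-v^2 - v + 1, -2·u·v - u]].
At the point, J = [[5.000, 6.000], [0.250, 5.000]] (det J = 23.500).
Solving J·Δ = −F gives Δ = (-0.989, -0.676).
Then the next iterate is (u, v)₁ = (1.511, -2.176).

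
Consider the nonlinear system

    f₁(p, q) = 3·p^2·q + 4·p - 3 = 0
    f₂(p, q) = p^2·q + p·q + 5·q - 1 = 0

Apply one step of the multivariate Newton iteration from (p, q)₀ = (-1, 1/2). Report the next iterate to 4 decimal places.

At (-1, 1/2): F = (-5.5000, 1.5000).
Jacobian J = [[6·p·q + 4, 3·p^2], [2·p·q + q, p^2 + p + 5]].
At the point, J = [[1.0000, 3.0000], [-0.5000, 5.0000]] (det J = 6.5000).
Solving J·Δ = −F gives Δ = (4.9231, 0.1923).
Then the next iterate is (p, q)₁ = (3.9231, 0.6923).

(3.9231, 0.6923)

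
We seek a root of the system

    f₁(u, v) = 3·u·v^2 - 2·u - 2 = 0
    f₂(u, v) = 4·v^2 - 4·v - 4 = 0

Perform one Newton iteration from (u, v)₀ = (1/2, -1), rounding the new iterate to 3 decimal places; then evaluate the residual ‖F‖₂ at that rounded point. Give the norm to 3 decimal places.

At (1/2, -1): F = (-1.500, 4.000).
Jacobian J = [[3·v^2 - 2, 6·u·v], [0, 8·v - 4]].
At the point, J = [[1.000, -3.000], [0.000, -12.000]] (det J = -12.000).
Solving J·Δ = −F gives Δ = (2.500, 0.333).
Then the next iterate is (u, v)₁ = (3.000, -0.667).
Re-evaluating at (3.000, -0.667): F = (-3.99600, 0.44756), so ‖F‖₂ = 4.021.

4.021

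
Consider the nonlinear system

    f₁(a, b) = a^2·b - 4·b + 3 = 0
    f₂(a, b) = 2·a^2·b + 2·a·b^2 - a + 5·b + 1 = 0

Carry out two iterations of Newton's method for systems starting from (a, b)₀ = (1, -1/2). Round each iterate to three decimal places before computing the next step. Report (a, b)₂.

(0.896, 0.468)

At (1, -1/2): F = (4.500, -3.000).
Jacobian J = [[2·a·b, a^2 - 4], [4·a·b + 2·b^2 - 1, 2·a^2 + 4·a·b + 5]].
At the point, J = [[-1.000, -3.000], [-2.500, 5.000]] (det J = -12.500).
Solving J·Δ = −F gives Δ = (1.080, 1.140).
Then the next iterate is (a, b)₁ = (2.080, 0.640).
Round to (2.080, 0.640) and repeat: F = (3.20890, 9.36173), J = [[2.66240, 0.32640], [5.144, 18.97760]].
Δ = (-1.184, -0.172), so (a, b)₂ = (0.896, 0.468).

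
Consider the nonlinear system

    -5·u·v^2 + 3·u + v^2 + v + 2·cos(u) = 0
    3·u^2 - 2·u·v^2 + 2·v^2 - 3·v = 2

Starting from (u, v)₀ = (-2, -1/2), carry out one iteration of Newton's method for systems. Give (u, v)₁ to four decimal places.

(-0.9101, -0.5693)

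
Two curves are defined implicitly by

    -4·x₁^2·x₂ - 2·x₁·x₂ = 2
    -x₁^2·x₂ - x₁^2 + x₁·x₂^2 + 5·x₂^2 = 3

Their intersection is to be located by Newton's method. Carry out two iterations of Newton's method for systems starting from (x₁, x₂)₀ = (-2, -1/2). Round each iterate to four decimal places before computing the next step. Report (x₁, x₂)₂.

(-1.0543, -0.8975)

At (-2, -1/2): F = (4.0000, -4.2500).
Jacobian J = [[-8·x₁·x₂ - 2·x₂, -4·x₁^2 - 2·x₁], [-2·x₁·x₂ - 2·x₁ + x₂^2, -x₁^2 + 2·x₁·x₂ + 10·x₂]].
At the point, J = [[-7.0000, -12.0000], [2.2500, -7.0000]] (det J = 76.0000).
Solving J·Δ = −F gives Δ = (1.0395, -0.2730).
Then the next iterate is (x₁, x₂)₁ = (-0.9605, -0.7730).
Round to (-0.9605, -0.7730) and repeat: F = (-0.632377, -0.795703), J = [[-4.393732, -1.769241], [1.033596, -7.167627]].
Δ = (-0.0938, -0.1245), so (x₁, x₂)₂ = (-1.0543, -0.8975).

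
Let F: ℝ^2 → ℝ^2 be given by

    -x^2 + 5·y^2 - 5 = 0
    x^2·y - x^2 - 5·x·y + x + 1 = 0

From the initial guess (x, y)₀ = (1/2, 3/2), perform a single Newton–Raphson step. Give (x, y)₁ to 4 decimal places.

(0.3008, 1.0867)

At (1/2, 3/2): F = (6.0000, -2.1250).
Jacobian J = [[-2·x, 10·y], [2·x·y - 2·x - 5·y + 1, x^2 - 5·x]].
At the point, J = [[-1.0000, 15.0000], [-6.0000, -2.2500]] (det J = 92.2500).
Solving J·Δ = −F gives Δ = (-0.1992, -0.4133).
Then the next iterate is (x, y)₁ = (0.3008, 1.0867).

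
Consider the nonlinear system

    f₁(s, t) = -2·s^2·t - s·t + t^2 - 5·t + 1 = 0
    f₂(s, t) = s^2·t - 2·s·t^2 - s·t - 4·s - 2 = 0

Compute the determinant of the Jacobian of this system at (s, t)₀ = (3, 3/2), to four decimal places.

J = [[-4·s·t - t, -2·s^2 - s + 2·t - 5], [2·s·t - 2·t^2 - t - 4, s^2 - 4·s·t - s]].
At the point, J = [[-19.5000, -23.0000], [-1.0000, -12.0000]].
det J = 211.0000.

211.0000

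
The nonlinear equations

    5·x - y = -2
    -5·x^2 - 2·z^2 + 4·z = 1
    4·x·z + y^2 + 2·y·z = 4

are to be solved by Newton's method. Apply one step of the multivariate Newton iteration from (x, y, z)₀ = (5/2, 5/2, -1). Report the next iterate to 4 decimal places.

At (5/2, 5/2, -1): F = (12.0000, -38.2500, -12.7500).
Jacobian J = [[5, -1, 0], [-10·x, 0, -4·z + 4], [4·z, 2·y + 2·z, 4·x + 2·y]].
At the point, J = [[5.0000, -1.0000, 0.0000], [-25.0000, 0.0000, 8.0000], [-4.0000, 3.0000, 15.0000]] (det J = -463.0000).
Solving J·Δ = −F gives Δ = (-1.6409, 3.7954, -0.3467).
Then the next iterate is (x, y, z)₁ = (0.8591, 6.2954, -1.3467).

(0.8591, 6.2954, -1.3467)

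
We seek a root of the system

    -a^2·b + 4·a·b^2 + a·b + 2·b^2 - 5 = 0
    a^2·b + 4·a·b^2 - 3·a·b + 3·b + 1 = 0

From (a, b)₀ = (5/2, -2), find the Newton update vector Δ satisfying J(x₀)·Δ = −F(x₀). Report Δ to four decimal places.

(0.0303, 0.9899)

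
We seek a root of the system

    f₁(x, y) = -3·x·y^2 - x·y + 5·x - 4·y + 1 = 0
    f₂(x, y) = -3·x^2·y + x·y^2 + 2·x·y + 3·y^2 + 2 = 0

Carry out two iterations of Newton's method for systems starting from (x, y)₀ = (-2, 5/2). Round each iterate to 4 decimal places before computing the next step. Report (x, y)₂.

(-1.0475, 1.8359)

At (-2, 5/2): F = (23.5000, -31.7500).
Jacobian J = [[-3·y^2 - y + 5, -6·x·y - x - 4], [-6·x·y + y^2 + 2·y, -3·x^2 + 2·x·y + 2·x + 6·y]].
At the point, J = [[-16.2500, 28.0000], [41.2500, -11.0000]] (det J = -976.2500).
Solving J·Δ = −F gives Δ = (0.6458, -0.4645).
Then the next iterate is (x, y)₁ = (-1.3542, 2.0355).
Round to (-1.3542, 2.0355) and repeat: F = (5.675883, -7.892422), J = [[-9.465281, 13.893045], [24.753105, -1.509921]].
Δ = (0.3067, -0.1996), so (x, y)₂ = (-1.0475, 1.8359).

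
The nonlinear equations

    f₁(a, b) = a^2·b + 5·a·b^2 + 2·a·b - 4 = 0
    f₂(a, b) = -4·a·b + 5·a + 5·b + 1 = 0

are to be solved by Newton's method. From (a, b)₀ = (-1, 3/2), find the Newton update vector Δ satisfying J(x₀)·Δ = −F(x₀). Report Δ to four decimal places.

(-0.0147, -1.0572)

At (-1, 3/2): F = (-16.7500, 9.5000).
Jacobian J = [[2·a·b + 5·b^2 + 2·b, a^2 + 10·a·b + 2·a], [-4·b + 5, -4·a + 5]].
At the point, J = [[11.2500, -16.0000], [-1.0000, 9.0000]] (det J = 85.2500).
Solving J·Δ = −F gives Δ = (-0.0147, -1.0572).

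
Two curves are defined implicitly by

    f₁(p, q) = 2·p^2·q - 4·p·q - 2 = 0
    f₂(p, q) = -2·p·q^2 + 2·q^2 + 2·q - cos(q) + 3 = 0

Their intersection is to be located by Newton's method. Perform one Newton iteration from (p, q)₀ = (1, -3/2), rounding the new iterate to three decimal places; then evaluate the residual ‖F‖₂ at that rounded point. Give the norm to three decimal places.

At (1, -3/2): F = (1.000, -0.07074).
Jacobian J = [[4·p·q - 4·q, 2·p^2 - 4·p], [-2·q^2, -4·p·q + 4·q + sin(q) + 2]].
At the point, J = [[0.000, -2.000], [-4.500, 1.00251]] (det J = -9.000).
Solving J·Δ = −F gives Δ = (0.096, 0.500).
Then the next iterate is (p, q)₁ = (1.096, -1.000).
Re-evaluating at (1.096, -1.000): F = (-0.01843, 0.26770), so ‖F‖₂ = 0.268.

0.268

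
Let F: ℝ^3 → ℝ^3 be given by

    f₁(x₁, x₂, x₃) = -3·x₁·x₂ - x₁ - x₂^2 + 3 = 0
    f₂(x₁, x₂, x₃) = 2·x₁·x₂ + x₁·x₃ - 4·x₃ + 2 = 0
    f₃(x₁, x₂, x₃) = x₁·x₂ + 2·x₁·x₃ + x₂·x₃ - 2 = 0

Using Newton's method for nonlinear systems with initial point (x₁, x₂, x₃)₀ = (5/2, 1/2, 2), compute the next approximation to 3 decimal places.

(1.777, 0.301, 0.891)

At (5/2, 1/2, 2): F = (-3.500, 1.500, 10.250).
Jacobian J = [[-3·x₂ - 1, -3·x₁ - 2·x₂, 0], [2·x₂ + x₃, 2·x₁, x₁ - 4], [x₂ + 2·x₃, x₁ + x₃, 2·x₁ + x₂]].
At the point, J = [[-2.500, -8.500, 0.000], [3.000, 5.000, -1.500], [4.500, 4.500, 5.500]] (det J = 112.000).
Solving J·Δ = −F gives Δ = (-0.723, -0.199, -1.109).
Then the next iterate is (x₁, x₂, x₃)₁ = (1.777, 0.301, 0.891).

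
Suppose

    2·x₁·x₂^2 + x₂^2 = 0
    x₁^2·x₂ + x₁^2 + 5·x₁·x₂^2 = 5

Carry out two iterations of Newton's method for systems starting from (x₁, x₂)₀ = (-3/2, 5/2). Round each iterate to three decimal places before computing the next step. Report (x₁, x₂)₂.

(-1.643, 0.535)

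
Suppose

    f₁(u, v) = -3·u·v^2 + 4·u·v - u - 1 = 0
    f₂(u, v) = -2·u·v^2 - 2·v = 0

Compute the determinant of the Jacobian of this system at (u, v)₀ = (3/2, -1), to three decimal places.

-2.000

J = [[-3·v^2 + 4·v - 1, -6·u·v + 4·u], [-2·v^2, -4·u·v - 2]].
At the point, J = [[-8.000, 15.000], [-2.000, 4.000]].
det J = -2.000.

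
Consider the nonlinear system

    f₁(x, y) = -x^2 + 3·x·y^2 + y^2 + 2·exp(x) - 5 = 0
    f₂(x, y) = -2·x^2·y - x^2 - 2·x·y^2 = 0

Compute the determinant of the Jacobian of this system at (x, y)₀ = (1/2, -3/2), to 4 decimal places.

3.8686

J = [[-2·x + 3·y^2 + 2·exp(x), 6·x·y + 2·y], [-4·x·y - 2·x - 2·y^2, -2·x^2 - 4·x·y]].
At the point, J = [[9.047443, -7.5000], [-2.5000, 2.5000]].
det J = 3.8686.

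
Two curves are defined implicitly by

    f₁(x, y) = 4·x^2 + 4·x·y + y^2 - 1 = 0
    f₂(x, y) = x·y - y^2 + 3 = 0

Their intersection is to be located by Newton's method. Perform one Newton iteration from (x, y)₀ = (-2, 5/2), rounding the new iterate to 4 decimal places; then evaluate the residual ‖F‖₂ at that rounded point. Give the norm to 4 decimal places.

At (-2, 5/2): F = (1.2500, -8.2500).
Jacobian J = [[8·x + 4·y, 4·x + 2·y], [y, x - 2·y]].
At the point, J = [[-6.0000, -3.0000], [2.5000, -7.0000]] (det J = 49.5000).
Solving J·Δ = −F gives Δ = (0.6768, -0.9369).
Then the next iterate is (x, y)₁ = (-1.3232, 1.5631).
Re-evaluating at (-1.3232, 1.5631): F = (0.173539, -1.511576), so ‖F‖₂ = 1.5215.

1.5215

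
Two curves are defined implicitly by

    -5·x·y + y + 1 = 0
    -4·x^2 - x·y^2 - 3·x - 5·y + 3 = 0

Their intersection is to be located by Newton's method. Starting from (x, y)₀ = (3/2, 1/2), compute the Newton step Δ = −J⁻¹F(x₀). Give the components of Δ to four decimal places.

(-0.8725, -0.0106)

At (3/2, 1/2): F = (-2.2500, -13.3750).
Jacobian J = [[-5·y, -5·x + 1], [-8·x - y^2 - 3, -2·x·y - 5]].
At the point, J = [[-2.5000, -6.5000], [-15.2500, -6.5000]] (det J = -82.8750).
Solving J·Δ = −F gives Δ = (-0.8725, -0.0106).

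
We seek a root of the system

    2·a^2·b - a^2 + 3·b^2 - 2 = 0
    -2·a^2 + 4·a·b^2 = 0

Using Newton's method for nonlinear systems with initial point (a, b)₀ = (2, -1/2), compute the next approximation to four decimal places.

At (2, -1/2): F = (-9.2500, -6.0000).
Jacobian J = [[4·a·b - 2·a, 2·a^2 + 6·b], [-4·a + 4·b^2, 8·a·b]].
At the point, J = [[-8.0000, 5.0000], [-7.0000, -8.0000]] (det J = 99.0000).
Solving J·Δ = −F gives Δ = (-1.0505, 0.1692).
Then the next iterate is (a, b)₁ = (0.9495, -0.3308).

(0.9495, -0.3308)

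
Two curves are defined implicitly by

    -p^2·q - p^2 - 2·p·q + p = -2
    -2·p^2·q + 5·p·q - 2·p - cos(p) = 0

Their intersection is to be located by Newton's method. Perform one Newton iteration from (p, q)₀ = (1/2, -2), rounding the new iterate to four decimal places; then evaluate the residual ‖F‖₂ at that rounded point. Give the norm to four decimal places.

At (1/2, -2): F = (4.7500, -5.877583).
Jacobian J = [[-2·p·q - 2·p - 2·q + 1, -p^2 - 2·p], [-4·p·q + 5·q + sin(p) - 2, -2·p^2 + 5·p]].
At the point, J = [[6.0000, -1.2500], [-7.520574, 2.0000]] (det J = 2.599282).
Solving J·Δ = −F gives Δ = (-0.8283, -0.1759).
Then the next iterate is (p, q)₁ = (-0.3283, -2.1759).
Re-evaluating at (-0.3283, -2.1759): F = (0.369744, 3.750789), so ‖F‖₂ = 3.7690.

3.7690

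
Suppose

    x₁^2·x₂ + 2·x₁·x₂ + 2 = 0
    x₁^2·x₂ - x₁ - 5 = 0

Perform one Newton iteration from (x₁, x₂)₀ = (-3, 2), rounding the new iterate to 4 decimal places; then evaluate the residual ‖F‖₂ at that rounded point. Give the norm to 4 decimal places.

4.7510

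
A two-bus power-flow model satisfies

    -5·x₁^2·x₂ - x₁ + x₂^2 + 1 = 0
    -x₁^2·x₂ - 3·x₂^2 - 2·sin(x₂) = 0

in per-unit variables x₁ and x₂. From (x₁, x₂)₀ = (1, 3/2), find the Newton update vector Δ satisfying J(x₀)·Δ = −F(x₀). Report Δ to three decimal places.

(-0.210, -0.948)

At (1, 3/2): F = (-5.250, -10.24499).
Jacobian J = [[-10·x₁·x₂ - 1, -5·x₁^2 + 2·x₂], [-2·x₁·x₂, -x₁^2 - 6·x₂ - 2·cos(x₂)]].
At the point, J = [[-16.000, -2.000], [-3.000, -10.14147]] (det J = 156.26359).
Solving J·Δ = −F gives Δ = (-0.210, -0.948).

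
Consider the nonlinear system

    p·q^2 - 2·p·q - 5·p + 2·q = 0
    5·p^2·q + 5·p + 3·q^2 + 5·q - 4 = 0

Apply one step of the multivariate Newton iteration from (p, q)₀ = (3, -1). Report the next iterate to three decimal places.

(0.893, -1.379)

At (3, -1): F = (-8.000, -36.000).
Jacobian J = [[q^2 - 2·q - 5, 2·p·q - 2·p + 2], [10·p·q + 5, 5·p^2 + 6·q + 5]].
At the point, J = [[-2.000, -10.000], [-25.000, 44.000]] (det J = -338.000).
Solving J·Δ = −F gives Δ = (-2.107, -0.379).
Then the next iterate is (p, q)₁ = (0.893, -1.379).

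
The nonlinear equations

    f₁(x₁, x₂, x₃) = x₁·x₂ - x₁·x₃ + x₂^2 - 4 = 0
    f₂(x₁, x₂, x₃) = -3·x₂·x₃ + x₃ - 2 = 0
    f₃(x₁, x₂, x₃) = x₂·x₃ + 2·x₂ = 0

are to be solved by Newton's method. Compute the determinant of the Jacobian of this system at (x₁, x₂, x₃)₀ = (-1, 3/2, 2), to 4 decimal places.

-2.5000

J = [[x₂ - x₃, x₁ + 2·x₂, -x₁], [0, -3·x₃, -3·x₂ + 1], [0, x₃ + 2, x₂]].
At the point, J = [[-0.5000, 2.0000, 1.0000], [0.0000, -6.0000, -3.5000], [0.0000, 4.0000, 1.5000]].
det J = -2.5000.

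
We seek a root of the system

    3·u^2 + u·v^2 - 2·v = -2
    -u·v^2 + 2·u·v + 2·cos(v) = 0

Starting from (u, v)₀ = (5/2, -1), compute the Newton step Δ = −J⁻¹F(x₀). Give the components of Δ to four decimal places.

(-1.5070, 0.1625)

At (5/2, -1): F = (25.2500, -6.419395).
Jacobian J = [[6·u + v^2, 2·u·v - 2], [-v^2 + 2·v, -2·u·v + 2·u - 2·sin(v)]].
At the point, J = [[16.0000, -7.0000], [-3.0000, 11.682942]] (det J = 165.927072).
Solving J·Δ = −F gives Δ = (-1.5070, 0.1625).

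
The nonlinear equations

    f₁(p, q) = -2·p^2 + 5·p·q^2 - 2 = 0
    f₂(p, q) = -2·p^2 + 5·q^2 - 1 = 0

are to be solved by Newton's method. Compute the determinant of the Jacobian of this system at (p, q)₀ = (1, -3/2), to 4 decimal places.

-168.7500

J = [[-4·p + 5·q^2, 10·p·q], [-4·p, 10·q]].
At the point, J = [[7.2500, -15.0000], [-4.0000, -15.0000]].
det J = -168.7500.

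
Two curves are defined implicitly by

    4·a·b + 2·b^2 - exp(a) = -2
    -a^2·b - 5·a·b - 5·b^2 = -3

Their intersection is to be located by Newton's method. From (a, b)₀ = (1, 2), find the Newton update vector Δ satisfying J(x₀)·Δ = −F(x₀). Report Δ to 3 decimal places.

At (1, 2): F = (15.28172, -29.000).
Jacobian J = [[4·b - exp(a), 4·a + 4·b], [-2·a·b - 5·b, -a^2 - 5·a - 10·b]].
At the point, J = [[5.28172, 12.000], [-14.000, -26.000]] (det J = 30.67533).
Solving J·Δ = −F gives Δ = (1.608, -1.981).

(1.608, -1.981)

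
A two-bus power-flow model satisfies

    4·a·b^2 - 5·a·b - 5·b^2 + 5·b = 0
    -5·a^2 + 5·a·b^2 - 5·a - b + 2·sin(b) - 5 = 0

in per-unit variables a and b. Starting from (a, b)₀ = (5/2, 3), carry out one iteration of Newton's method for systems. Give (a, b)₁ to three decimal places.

(2.290, 2.196)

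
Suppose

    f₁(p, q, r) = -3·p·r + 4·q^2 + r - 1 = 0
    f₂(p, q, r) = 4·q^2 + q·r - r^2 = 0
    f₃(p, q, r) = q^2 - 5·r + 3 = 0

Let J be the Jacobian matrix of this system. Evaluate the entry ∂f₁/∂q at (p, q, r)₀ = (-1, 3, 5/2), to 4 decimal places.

24.0000

∂f₁/∂q = 8·q.
At (-1, 3, 5/2) this is 24.0000.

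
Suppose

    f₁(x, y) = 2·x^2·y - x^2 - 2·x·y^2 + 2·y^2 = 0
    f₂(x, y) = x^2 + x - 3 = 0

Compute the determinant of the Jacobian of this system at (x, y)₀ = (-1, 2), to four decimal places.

J = [[4·x·y - 2·x - 2·y^2, 2·x^2 - 4·x·y + 4·y], [2·x + 1, 0]].
At the point, J = [[-14.0000, 18.0000], [-1.0000, 0.0000]].
det J = 18.0000.

18.0000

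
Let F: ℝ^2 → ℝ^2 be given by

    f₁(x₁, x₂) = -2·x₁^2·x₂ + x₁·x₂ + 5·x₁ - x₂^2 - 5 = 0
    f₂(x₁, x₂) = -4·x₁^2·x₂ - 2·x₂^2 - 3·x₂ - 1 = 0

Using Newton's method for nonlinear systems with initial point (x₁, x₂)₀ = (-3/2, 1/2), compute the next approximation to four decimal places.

(0.6818, 0.8994)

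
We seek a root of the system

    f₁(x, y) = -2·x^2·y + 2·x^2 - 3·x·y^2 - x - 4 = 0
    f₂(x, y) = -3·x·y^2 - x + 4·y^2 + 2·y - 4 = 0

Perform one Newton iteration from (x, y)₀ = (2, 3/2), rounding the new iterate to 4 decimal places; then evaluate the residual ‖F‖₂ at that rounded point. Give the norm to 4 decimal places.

8.9201

At (2, 3/2): F = (-23.5000, -7.5000).
Jacobian J = [[-4·x·y + 4·x - 3·y^2 - 1, -2·x^2 - 6·x·y], [-3·y^2 - 1, -6·x·y + 8·y + 2]].
At the point, J = [[-11.7500, -26.0000], [-7.7500, -4.0000]] (det J = -154.5000).
Solving J·Δ = −F gives Δ = (-0.6537, -0.6084).
Then the next iterate is (x, y)₁ = (1.3463, 0.8916).
Re-evaluating at (1.3463, 0.8916): F = (-8.164071, -3.594024), so ‖F‖₂ = 8.9201.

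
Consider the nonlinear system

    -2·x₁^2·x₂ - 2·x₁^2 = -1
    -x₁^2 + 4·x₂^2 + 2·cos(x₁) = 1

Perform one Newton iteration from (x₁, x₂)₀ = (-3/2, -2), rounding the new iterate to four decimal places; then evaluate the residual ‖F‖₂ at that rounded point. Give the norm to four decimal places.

At (-3/2, -2): F = (5.5000, 12.891474).
Jacobian J = [[-4·x₁·x₂ - 4·x₁, -2·x₁^2], [-2·x₁ - 2·sin(x₁), 8·x₂]].
At the point, J = [[-6.0000, -4.5000], [4.994990, -16.0000]] (det J = 118.477455).
Solving J·Δ = −F gives Δ = (0.2531, 0.8847).
Then the next iterate is (x₁, x₂)₁ = (-1.2469, -1.1153).
Re-evaluating at (-1.2469, -1.1153): F = (1.358528, 3.057342), so ‖F‖₂ = 3.3456.

3.3456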